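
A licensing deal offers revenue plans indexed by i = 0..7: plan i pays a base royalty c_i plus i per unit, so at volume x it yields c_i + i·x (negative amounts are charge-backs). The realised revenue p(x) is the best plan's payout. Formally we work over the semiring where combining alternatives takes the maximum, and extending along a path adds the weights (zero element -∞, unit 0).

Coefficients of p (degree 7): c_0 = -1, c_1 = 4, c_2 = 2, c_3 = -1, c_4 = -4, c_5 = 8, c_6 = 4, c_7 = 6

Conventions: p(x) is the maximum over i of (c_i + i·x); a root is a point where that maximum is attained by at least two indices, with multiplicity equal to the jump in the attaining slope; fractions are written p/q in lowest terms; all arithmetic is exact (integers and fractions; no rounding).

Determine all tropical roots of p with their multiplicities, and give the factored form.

hull edge (i=0, c=-1) to (i=1, c=4): slope 5, span 1
hull edge (i=1, c=4) to (i=5, c=8): slope 1, span 4
hull edge (i=5, c=8) to (i=7, c=6): slope -1, span 2
Factored form: p(x) = 6 ⊗ (x ⊕ (-5)) ⊗ (x ⊕ (-1)) ⊗ (x ⊕ (-1)) ⊗ (x ⊕ (-1)) ⊗ (x ⊕ (-1)) ⊗ (x ⊕ 1) ⊗ (x ⊕ 1)
Answer: roots = -5 (mult 1), -1 (mult 4), 1 (mult 2)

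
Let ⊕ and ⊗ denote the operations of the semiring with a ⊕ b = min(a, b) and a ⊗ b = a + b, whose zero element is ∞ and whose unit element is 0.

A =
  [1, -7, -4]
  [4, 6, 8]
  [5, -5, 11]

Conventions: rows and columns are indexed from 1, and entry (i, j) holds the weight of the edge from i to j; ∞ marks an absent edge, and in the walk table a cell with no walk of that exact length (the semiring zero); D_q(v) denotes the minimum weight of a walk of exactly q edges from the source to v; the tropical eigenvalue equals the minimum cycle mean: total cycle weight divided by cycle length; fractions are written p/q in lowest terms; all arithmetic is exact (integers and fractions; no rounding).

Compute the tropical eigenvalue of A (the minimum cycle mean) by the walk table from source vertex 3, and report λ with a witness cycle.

q=0: [∞, ∞, 0]
q=1: [5, -5, 11]
q=2: [-1, -2, 1]
q=3: [0, -8, -5]
Optimal cycle mean attained by: cycle 1->3->2->1, total (-4) + (-5) + 4, length 3.
Answer: λ = -5/3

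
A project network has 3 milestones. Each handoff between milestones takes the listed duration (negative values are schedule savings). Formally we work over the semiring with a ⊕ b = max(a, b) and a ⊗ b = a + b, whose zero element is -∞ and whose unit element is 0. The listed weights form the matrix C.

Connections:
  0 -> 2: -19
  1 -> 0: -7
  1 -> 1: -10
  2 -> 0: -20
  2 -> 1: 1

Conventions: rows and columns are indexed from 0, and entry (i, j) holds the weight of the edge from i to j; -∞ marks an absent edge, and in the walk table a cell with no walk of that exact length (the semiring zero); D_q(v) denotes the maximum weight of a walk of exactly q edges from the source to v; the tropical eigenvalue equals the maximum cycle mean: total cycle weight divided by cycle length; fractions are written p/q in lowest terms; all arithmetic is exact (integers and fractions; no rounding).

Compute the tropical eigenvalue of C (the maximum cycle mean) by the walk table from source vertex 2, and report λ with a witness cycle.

q=0: [-∞, -∞, 0]
q=1: [-20, 1, -∞]
q=2: [-6, -9, -39]
q=3: [-16, -19, -25]
Optimal cycle mean attained by: cycle 0->2->1->0, total (-19) + 1 + (-7), length 3.
Answer: λ = -25/3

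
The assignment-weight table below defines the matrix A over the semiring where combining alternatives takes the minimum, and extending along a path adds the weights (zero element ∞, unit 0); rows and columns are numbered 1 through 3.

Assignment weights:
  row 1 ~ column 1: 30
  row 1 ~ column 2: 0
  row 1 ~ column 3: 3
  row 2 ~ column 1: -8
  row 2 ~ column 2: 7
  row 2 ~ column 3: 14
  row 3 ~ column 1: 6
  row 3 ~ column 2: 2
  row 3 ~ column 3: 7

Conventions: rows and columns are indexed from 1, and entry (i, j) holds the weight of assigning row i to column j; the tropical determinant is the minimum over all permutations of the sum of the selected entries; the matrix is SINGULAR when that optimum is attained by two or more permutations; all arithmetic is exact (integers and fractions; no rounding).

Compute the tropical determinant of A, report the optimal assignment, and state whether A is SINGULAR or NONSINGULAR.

σ = (1, 2, 3): 30 + 7 + 7 = 44
σ = (1, 3, 2): 30 + 14 + 2 = 46
σ = (2, 1, 3): 0 + (-8) + 7 = -1
σ = (2, 3, 1): 0 + 14 + 6 = 20
σ = (3, 1, 2): 3 + (-8) + 2 = -3
σ = (3, 2, 1): 3 + 7 + 6 = 16
Optimal value attained by: σ = (3, 1, 2).
Answer: det⊕(A) = -3; verdict: NONSINGULAR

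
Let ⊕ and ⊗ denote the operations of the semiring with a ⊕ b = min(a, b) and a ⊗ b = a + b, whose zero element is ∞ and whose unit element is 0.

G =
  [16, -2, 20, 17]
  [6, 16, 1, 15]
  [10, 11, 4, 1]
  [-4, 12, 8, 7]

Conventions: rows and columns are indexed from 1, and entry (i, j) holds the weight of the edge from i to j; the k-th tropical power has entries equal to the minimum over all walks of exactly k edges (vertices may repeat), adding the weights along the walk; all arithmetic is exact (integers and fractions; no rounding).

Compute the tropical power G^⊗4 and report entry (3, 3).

G^⊗2:
  [4, 14, -1, 13]
  [11, 4, 5, 2]
  [-3, 8, 8, 5]
  [3, -6, 12, 9]
G^⊗3:
  [9, 2, 3, 0]
  [-2, 9, 5, 6]
  [1, -5, 9, 9]
  [0, 1, -5, 9]
G^⊗4:
  [-4, 7, 3, 4]
  [2, -4, 9, 6]
  [1, -1, -4, 10]
  [5, -2, -1, -4]
Key observation: the optimum is the walk 3->4->1->2->3, with weight 1 + (-4) + (-2) + 1 = -4.
Optimal value attained by: walk 3->4->1->2->3.
Answer: (G^⊗4)[3][3] = -4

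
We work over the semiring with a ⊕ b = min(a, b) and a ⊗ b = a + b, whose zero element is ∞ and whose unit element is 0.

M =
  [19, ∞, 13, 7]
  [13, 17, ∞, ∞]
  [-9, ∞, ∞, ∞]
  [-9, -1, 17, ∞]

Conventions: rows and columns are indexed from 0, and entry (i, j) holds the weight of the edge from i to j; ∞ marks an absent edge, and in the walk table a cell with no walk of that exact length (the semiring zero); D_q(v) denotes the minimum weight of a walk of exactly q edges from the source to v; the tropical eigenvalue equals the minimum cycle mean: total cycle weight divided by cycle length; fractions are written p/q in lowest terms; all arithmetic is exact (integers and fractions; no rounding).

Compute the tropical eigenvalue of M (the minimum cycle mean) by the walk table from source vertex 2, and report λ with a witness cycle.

q=0: [∞, ∞, 0, ∞]
q=1: [-9, ∞, ∞, ∞]
q=2: [10, ∞, 4, -2]
q=3: [-11, -3, 15, 17]
q=4: [6, 14, 2, -4]
Optimal cycle mean attained by: cycle 0->3->0, total 7 + (-9), length 2.
Answer: λ = -1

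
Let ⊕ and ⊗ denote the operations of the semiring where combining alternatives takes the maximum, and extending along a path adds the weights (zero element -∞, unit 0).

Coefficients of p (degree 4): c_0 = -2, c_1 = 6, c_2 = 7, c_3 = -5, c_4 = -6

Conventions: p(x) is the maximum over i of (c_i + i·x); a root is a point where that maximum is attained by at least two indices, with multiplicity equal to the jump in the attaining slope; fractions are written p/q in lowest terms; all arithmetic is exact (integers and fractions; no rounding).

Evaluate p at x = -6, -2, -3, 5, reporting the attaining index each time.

p(-6) = max(-2+0·(-6)=-2, 6+1·(-6)=0, 7+2·(-6)=-5, -5+3·(-6)=-23, -6+4·(-6)=-30) = 0 (attained by i=1)
p(-2) = max(-2+0·(-2)=-2, 6+1·(-2)=4, 7+2·(-2)=3, -5+3·(-2)=-11, -6+4·(-2)=-14) = 4 (attained by i=1)
p(-3) = max(-2+0·(-3)=-2, 6+1·(-3)=3, 7+2·(-3)=1, -5+3·(-3)=-14, -6+4·(-3)=-18) = 3 (attained by i=1)
p(5) = max(-2+0·5=-2, 6+1·5=11, 7+2·5=17, -5+3·5=10, -6+4·5=14) = 17 (attained by i=2)
Answer: p(-6) = 0; p(-2) = 4; p(-3) = 3; p(5) = 17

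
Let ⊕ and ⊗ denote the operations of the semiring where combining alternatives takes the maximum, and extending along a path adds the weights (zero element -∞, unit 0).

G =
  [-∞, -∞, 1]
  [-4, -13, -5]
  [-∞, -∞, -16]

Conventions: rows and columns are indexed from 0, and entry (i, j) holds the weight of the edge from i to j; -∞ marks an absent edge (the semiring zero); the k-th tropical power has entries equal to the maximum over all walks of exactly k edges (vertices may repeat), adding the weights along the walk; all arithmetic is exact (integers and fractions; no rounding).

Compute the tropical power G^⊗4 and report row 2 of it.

G^⊗2:
  [-∞, -∞, -15]
  [-17, -26, -3]
  [-∞, -∞, -32]
G^⊗3:
  [-∞, -∞, -31]
  [-30, -39, -16]
  [-∞, -∞, -48]
G^⊗4:
  [-∞, -∞, -47]
  [-43, -52, -29]
  [-∞, -∞, -64]
Answer: row 2 of G^⊗4 = [-∞, -∞, -64]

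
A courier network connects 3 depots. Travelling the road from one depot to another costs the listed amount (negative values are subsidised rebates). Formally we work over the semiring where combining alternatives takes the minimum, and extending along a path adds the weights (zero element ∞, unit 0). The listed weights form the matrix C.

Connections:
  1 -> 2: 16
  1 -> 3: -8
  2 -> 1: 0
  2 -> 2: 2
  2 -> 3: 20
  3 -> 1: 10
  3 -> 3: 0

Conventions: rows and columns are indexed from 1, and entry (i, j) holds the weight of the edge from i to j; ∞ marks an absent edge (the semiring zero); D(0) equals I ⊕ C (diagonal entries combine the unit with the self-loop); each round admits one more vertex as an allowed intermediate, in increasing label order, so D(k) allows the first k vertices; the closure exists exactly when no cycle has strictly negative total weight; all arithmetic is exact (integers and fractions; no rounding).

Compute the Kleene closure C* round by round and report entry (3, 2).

D(0):
  [0, 16, -8]
  [0, 0, 20]
  [10, ∞, 0]
D(1):
  [0, 16, -8]
  [0, 0, -8]
  [10, 26, 0]
D(2):
  [0, 16, -8]
  [0, 0, -8]
  [10, 26, 0]
D(3):
  [0, 16, -8]
  [0, 0, -8]
  [10, 26, 0]
Answer: C*[3][2] = 26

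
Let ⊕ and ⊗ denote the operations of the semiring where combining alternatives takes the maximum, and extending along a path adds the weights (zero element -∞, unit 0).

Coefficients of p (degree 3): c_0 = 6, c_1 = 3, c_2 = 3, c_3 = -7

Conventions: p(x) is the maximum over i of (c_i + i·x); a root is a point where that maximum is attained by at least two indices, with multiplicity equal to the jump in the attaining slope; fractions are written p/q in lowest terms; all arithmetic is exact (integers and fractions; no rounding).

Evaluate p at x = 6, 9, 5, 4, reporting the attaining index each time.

p(6) = max(6+0·6=6, 3+1·6=9, 3+2·6=15, -7+3·6=11) = 15 (attained by i=2)
p(9) = max(6+0·9=6, 3+1·9=12, 3+2·9=21, -7+3·9=20) = 21 (attained by i=2)
p(5) = max(6+0·5=6, 3+1·5=8, 3+2·5=13, -7+3·5=8) = 13 (attained by i=2)
p(4) = max(6+0·4=6, 3+1·4=7, 3+2·4=11, -7+3·4=5) = 11 (attained by i=2)
Answer: p(6) = 15; p(9) = 21; p(5) = 13; p(4) = 11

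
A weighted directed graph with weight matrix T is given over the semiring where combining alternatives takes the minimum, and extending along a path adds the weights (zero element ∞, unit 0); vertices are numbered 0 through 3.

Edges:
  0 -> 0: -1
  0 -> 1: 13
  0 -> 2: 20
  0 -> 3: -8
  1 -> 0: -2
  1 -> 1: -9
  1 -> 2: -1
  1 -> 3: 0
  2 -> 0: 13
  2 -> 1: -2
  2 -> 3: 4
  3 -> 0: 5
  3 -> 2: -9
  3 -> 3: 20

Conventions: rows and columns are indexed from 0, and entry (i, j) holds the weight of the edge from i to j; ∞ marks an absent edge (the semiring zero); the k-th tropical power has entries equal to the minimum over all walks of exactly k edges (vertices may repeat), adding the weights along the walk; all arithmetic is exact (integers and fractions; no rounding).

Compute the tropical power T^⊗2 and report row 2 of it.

T^⊗2:
  [-3, 4, -17, -9]
  [-11, -18, -10, -10]
  [-4, -11, -5, -2]
  [4, -11, 11, -5]
Answer: row 2 of T^⊗2 = [-4, -11, -5, -2]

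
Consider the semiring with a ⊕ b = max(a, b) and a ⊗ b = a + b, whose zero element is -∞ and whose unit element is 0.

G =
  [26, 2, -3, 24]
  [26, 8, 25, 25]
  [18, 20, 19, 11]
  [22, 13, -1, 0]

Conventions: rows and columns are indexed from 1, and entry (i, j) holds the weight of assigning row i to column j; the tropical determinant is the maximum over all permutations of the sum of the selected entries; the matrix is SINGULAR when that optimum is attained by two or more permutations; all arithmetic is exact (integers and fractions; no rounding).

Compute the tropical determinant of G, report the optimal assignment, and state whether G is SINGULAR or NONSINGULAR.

σ = (1, 2, 3, 4): 26 + 8 + 19 + 0 = 53
σ = (1, 2, 4, 3): 26 + 8 + 11 + (-1) = 44
σ = (1, 3, 2, 4): 26 + 25 + 20 + 0 = 71
σ = (1, 3, 4, 2): 26 + 25 + 11 + 13 = 75
σ = (1, 4, 2, 3): 26 + 25 + 20 + (-1) = 70
σ = (1, 4, 3, 2): 26 + 25 + 19 + 13 = 83
σ = (2, 1, 3, 4): 2 + 26 + 19 + 0 = 47
σ = (2, 1, 4, 3): 2 + 26 + 11 + (-1) = 38
σ = (2, 3, 1, 4): 2 + 25 + 18 + 0 = 45
σ = (2, 3, 4, 1): 2 + 25 + 11 + 22 = 60
σ = (2, 4, 1, 3): 2 + 25 + 18 + (-1) = 44
σ = (2, 4, 3, 1): 2 + 25 + 19 + 22 = 68
σ = (3, 1, 2, 4): (-3) + 26 + 20 + 0 = 43
σ = (3, 1, 4, 2): (-3) + 26 + 11 + 13 = 47
σ = (3, 2, 1, 4): (-3) + 8 + 18 + 0 = 23
σ = (3, 2, 4, 1): (-3) + 8 + 11 + 22 = 38
σ = (3, 4, 1, 2): (-3) + 25 + 18 + 13 = 53
σ = (3, 4, 2, 1): (-3) + 25 + 20 + 22 = 64
σ = (4, 1, 2, 3): 24 + 26 + 20 + (-1) = 69
σ = (4, 1, 3, 2): 24 + 26 + 19 + 13 = 82
σ = (4, 2, 1, 3): 24 + 8 + 18 + (-1) = 49
σ = (4, 2, 3, 1): 24 + 8 + 19 + 22 = 73
σ = (4, 3, 1, 2): 24 + 25 + 18 + 13 = 80
σ = (4, 3, 2, 1): 24 + 25 + 20 + 22 = 91
Optimal value attained by: σ = (4, 3, 2, 1).
Answer: det⊕(G) = 91; verdict: NONSINGULAR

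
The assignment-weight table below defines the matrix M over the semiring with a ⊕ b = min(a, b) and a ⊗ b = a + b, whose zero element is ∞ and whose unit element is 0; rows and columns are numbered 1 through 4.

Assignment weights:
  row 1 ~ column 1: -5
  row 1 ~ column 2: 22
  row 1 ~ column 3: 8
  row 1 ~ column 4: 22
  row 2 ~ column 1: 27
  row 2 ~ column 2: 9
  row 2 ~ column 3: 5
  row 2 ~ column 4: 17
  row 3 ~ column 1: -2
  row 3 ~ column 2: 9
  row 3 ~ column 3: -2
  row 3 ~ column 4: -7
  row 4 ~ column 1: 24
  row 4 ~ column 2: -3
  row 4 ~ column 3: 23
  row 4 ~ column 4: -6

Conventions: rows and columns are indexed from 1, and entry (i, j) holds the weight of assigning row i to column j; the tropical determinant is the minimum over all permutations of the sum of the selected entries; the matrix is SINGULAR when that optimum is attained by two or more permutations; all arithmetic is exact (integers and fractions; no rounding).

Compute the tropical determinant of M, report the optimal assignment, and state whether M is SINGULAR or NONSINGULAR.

σ = (1, 2, 3, 4): (-5) + 9 + (-2) + (-6) = -4
σ = (1, 2, 4, 3): (-5) + 9 + (-7) + 23 = 20
σ = (1, 3, 2, 4): (-5) + 5 + 9 + (-6) = 3
σ = (1, 3, 4, 2): (-5) + 5 + (-7) + (-3) = -10
σ = (1, 4, 2, 3): (-5) + 17 + 9 + 23 = 44
σ = (1, 4, 3, 2): (-5) + 17 + (-2) + (-3) = 7
σ = (2, 1, 3, 4): 22 + 27 + (-2) + (-6) = 41
σ = (2, 1, 4, 3): 22 + 27 + (-7) + 23 = 65
σ = (2, 3, 1, 4): 22 + 5 + (-2) + (-6) = 19
σ = (2, 3, 4, 1): 22 + 5 + (-7) + 24 = 44
σ = (2, 4, 1, 3): 22 + 17 + (-2) + 23 = 60
σ = (2, 4, 3, 1): 22 + 17 + (-2) + 24 = 61
σ = (3, 1, 2, 4): 8 + 27 + 9 + (-6) = 38
σ = (3, 1, 4, 2): 8 + 27 + (-7) + (-3) = 25
σ = (3, 2, 1, 4): 8 + 9 + (-2) + (-6) = 9
σ = (3, 2, 4, 1): 8 + 9 + (-7) + 24 = 34
σ = (3, 4, 1, 2): 8 + 17 + (-2) + (-3) = 20
σ = (3, 4, 2, 1): 8 + 17 + 9 + 24 = 58
σ = (4, 1, 2, 3): 22 + 27 + 9 + 23 = 81
σ = (4, 1, 3, 2): 22 + 27 + (-2) + (-3) = 44
σ = (4, 2, 1, 3): 22 + 9 + (-2) + 23 = 52
σ = (4, 2, 3, 1): 22 + 9 + (-2) + 24 = 53
σ = (4, 3, 1, 2): 22 + 5 + (-2) + (-3) = 22
σ = (4, 3, 2, 1): 22 + 5 + 9 + 24 = 60
Optimal value attained by: σ = (1, 3, 4, 2).
Answer: det⊕(M) = -10; verdict: NONSINGULAR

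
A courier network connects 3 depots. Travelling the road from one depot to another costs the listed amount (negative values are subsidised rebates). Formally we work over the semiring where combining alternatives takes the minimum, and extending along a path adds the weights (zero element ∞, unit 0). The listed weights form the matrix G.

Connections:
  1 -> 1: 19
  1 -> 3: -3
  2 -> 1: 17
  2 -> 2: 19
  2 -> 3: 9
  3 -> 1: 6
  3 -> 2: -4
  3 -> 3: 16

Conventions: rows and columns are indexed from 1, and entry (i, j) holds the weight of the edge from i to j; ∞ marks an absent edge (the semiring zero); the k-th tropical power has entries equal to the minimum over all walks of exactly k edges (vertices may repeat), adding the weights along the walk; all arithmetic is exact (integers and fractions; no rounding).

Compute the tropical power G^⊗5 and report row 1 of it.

G^⊗2:
  [3, -7, 13]
  [15, 5, 14]
  [13, 12, 3]
G^⊗3:
  [10, 9, 0]
  [20, 10, 12]
  [9, -1, 10]
G^⊗4:
  [6, -4, 7]
  [18, 8, 17]
  [16, 6, 6]
G^⊗5:
  [13, 3, 3]
  [23, 13, 15]
  [12, 2, 13]
Answer: row 1 of G^⊗5 = [13, 3, 3]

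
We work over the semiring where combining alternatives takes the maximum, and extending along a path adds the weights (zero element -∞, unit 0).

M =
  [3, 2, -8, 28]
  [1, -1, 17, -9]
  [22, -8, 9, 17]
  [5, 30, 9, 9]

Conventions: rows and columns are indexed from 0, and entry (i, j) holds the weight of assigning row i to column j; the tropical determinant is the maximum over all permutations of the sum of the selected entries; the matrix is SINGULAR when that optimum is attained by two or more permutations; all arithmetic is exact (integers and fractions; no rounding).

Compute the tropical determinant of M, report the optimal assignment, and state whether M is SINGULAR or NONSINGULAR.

σ = (0, 1, 2, 3): 3 + (-1) + 9 + 9 = 20
σ = (0, 1, 3, 2): 3 + (-1) + 17 + 9 = 28
σ = (0, 2, 1, 3): 3 + 17 + (-8) + 9 = 21
σ = (0, 2, 3, 1): 3 + 17 + 17 + 30 = 67
σ = (0, 3, 1, 2): 3 + (-9) + (-8) + 9 = -5
σ = (0, 3, 2, 1): 3 + (-9) + 9 + 30 = 33
σ = (1, 0, 2, 3): 2 + 1 + 9 + 9 = 21
σ = (1, 0, 3, 2): 2 + 1 + 17 + 9 = 29
σ = (1, 2, 0, 3): 2 + 17 + 22 + 9 = 50
σ = (1, 2, 3, 0): 2 + 17 + 17 + 5 = 41
σ = (1, 3, 0, 2): 2 + (-9) + 22 + 9 = 24
σ = (1, 3, 2, 0): 2 + (-9) + 9 + 5 = 7
σ = (2, 0, 1, 3): (-8) + 1 + (-8) + 9 = -6
σ = (2, 0, 3, 1): (-8) + 1 + 17 + 30 = 40
σ = (2, 1, 0, 3): (-8) + (-1) + 22 + 9 = 22
σ = (2, 1, 3, 0): (-8) + (-1) + 17 + 5 = 13
σ = (2, 3, 0, 1): (-8) + (-9) + 22 + 30 = 35
σ = (2, 3, 1, 0): (-8) + (-9) + (-8) + 5 = -20
σ = (3, 0, 1, 2): 28 + 1 + (-8) + 9 = 30
σ = (3, 0, 2, 1): 28 + 1 + 9 + 30 = 68
σ = (3, 1, 0, 2): 28 + (-1) + 22 + 9 = 58
σ = (3, 1, 2, 0): 28 + (-1) + 9 + 5 = 41
σ = (3, 2, 0, 1): 28 + 17 + 22 + 30 = 97
σ = (3, 2, 1, 0): 28 + 17 + (-8) + 5 = 42
Optimal value attained by: σ = (3, 2, 0, 1).
Answer: det⊕(M) = 97; verdict: NONSINGULAR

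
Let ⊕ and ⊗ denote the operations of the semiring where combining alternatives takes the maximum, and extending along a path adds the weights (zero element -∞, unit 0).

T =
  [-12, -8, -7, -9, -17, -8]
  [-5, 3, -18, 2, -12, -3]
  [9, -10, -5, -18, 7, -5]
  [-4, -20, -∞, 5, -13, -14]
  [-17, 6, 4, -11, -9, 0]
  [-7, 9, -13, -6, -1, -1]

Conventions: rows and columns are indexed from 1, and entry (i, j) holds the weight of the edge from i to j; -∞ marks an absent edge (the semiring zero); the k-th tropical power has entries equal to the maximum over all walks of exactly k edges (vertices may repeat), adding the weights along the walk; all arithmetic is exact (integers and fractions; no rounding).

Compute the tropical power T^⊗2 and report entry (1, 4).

T^⊗2:
  [2, 1, -12, -4, 0, -9]
  [-2, 6, -8, 7, -4, 0]
  [4, 13, 11, 0, 2, 7]
  [1, -5, -9, 10, -8, -9]
  [13, 9, -1, 8, 11, 3]
  [4, 12, 3, 11, -2, 6]
Key observation: the optimum is the walk 1->4->4, with weight (-9) + 5 = -4.
Optimal value attained by: walk 1->4->4.
Answer: (T^⊗2)[1][4] = -4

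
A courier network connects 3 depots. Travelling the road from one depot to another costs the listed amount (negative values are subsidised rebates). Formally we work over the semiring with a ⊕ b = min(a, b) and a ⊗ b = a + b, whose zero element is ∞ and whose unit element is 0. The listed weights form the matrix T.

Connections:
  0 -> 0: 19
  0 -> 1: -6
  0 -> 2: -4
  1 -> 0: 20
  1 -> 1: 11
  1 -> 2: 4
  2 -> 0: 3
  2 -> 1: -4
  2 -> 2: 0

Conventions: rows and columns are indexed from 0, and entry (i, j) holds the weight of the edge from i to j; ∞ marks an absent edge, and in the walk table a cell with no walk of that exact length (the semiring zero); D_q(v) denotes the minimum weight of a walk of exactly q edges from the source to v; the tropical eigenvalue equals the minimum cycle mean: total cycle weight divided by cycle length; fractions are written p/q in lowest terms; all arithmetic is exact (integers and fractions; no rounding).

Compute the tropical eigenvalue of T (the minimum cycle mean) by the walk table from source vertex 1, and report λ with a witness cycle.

q=0: [∞, 0, ∞]
q=1: [20, 11, 4]
q=2: [7, 0, 4]
q=3: [7, 0, 3]
Optimal cycle mean attained by: cycle 0->2->0, total (-4) + 3, length 2.
Answer: λ = -1/2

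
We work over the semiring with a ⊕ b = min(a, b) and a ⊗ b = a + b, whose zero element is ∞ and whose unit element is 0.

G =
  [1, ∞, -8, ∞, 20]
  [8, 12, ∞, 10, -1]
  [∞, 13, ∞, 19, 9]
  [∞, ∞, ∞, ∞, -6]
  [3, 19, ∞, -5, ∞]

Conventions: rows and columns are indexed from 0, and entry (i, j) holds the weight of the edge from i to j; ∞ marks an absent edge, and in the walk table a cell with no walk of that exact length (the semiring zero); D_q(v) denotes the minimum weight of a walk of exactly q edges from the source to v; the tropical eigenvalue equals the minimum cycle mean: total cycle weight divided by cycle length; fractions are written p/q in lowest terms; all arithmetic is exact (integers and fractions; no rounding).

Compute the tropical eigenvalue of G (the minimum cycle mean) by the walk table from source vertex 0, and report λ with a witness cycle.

q=0: [0, ∞, ∞, ∞, ∞]
q=1: [1, ∞, -8, ∞, 20]
q=2: [2, 5, -7, 11, 1]
q=3: [3, 6, -6, -4, 2]
q=4: [4, 7, -5, -3, -10]
q=5: [-7, 8, -4, -15, -9]
Optimal cycle mean attained by: cycle 3->4->3, total (-6) + (-5), length 2.
Answer: λ = -11/2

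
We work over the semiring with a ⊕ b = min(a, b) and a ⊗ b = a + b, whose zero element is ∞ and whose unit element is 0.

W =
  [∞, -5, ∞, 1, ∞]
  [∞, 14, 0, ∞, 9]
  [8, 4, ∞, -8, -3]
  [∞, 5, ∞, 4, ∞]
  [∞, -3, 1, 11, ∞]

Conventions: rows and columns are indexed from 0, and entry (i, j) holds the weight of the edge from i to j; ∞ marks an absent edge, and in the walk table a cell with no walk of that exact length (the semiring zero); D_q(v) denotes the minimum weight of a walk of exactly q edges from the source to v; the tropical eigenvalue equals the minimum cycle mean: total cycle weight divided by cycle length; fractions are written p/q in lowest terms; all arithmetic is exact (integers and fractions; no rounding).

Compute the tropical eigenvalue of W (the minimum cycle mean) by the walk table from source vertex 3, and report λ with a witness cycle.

q=0: [∞, ∞, ∞, 0, ∞]
q=1: [∞, 5, ∞, 4, ∞]
q=2: [∞, 9, 5, 8, 14]
q=3: [13, 9, 9, -3, 2]
q=4: [17, -1, 3, 1, 6]
q=5: [11, 3, -1, -5, 0]
Optimal cycle mean attained by: cycle 1->2->4->1, total 0 + (-3) + (-3), length 3.
Answer: λ = -2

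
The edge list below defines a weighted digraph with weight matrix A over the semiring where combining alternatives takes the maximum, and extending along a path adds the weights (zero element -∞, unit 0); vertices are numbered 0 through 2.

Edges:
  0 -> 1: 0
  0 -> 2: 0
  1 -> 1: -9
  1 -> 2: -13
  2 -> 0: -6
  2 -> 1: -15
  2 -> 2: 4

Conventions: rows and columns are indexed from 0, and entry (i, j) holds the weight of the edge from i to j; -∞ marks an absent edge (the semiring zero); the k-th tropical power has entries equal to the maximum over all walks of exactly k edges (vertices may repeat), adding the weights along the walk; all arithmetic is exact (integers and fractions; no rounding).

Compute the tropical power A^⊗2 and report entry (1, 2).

A^⊗2:
  [-6, -9, 4]
  [-19, -18, -9]
  [-2, -6, 8]
Key observation: the optimum is the walk 1->2->2, with weight (-13) + 4 = -9.
Optimal value attained by: walk 1->2->2.
Answer: (A^⊗2)[1][2] = -9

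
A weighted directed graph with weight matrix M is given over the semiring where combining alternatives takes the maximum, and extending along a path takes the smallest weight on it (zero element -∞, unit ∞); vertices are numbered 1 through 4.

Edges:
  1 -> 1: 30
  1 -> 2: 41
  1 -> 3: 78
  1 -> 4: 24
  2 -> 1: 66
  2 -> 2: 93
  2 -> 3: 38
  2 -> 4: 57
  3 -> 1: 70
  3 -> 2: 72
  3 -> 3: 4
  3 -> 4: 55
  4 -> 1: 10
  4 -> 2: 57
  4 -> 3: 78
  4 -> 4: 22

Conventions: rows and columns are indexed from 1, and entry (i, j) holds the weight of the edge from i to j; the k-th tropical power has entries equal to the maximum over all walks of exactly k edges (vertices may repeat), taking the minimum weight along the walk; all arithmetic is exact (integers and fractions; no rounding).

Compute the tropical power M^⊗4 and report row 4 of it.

M^⊗2:
  [70, 72, 38, 55]
  [66, 93, 66, 57]
  [66, 72, 70, 57]
  [70, 72, 38, 57]
M^⊗3:
  [66, 72, 70, 57]
  [66, 93, 66, 57]
  [70, 72, 66, 57]
  [66, 72, 70, 57]
M^⊗4:
  [70, 72, 66, 57]
  [66, 93, 66, 57]
  [66, 72, 70, 57]
  [70, 72, 66, 57]
Answer: row 4 of M^⊗4 = [70, 72, 66, 57]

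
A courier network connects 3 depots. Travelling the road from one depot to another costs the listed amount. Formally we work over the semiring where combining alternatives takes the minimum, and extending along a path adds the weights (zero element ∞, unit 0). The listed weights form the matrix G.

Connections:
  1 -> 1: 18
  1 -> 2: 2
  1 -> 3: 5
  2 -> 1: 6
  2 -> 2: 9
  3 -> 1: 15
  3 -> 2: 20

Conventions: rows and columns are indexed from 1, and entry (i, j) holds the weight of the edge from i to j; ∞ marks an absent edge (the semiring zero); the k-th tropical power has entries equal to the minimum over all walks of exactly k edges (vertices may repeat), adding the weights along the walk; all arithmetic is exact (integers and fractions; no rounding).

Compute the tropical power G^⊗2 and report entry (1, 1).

G^⊗2:
  [8, 11, 23]
  [15, 8, 11]
  [26, 17, 20]
Key observation: the optimum is the walk 1->2->1, with weight 2 + 6 = 8.
Optimal value attained by: walk 1->2->1.
Answer: (G^⊗2)[1][1] = 8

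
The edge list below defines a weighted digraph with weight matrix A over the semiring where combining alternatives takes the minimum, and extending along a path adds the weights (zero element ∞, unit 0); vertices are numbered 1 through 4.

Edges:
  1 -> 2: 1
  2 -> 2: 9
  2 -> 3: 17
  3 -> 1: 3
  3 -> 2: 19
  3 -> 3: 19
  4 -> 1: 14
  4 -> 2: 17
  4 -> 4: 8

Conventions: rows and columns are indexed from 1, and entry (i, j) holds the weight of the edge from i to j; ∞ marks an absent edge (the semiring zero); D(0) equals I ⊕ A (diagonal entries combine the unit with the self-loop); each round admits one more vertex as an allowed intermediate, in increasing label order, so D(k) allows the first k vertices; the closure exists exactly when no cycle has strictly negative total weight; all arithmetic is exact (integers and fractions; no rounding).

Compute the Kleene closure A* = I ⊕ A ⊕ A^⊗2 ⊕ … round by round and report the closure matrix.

D(0):
  [0, 1, ∞, ∞]
  [∞, 0, 17, ∞]
  [3, 19, 0, ∞]
  [14, 17, ∞, 0]
D(1):
  [0, 1, ∞, ∞]
  [∞, 0, 17, ∞]
  [3, 4, 0, ∞]
  [14, 15, ∞, 0]
D(2):
  [0, 1, 18, ∞]
  [∞, 0, 17, ∞]
  [3, 4, 0, ∞]
  [14, 15, 32, 0]
D(3):
  [0, 1, 18, ∞]
  [20, 0, 17, ∞]
  [3, 4, 0, ∞]
  [14, 15, 32, 0]
D(4):
  [0, 1, 18, ∞]
  [20, 0, 17, ∞]
  [3, 4, 0, ∞]
  [14, 15, 32, 0]
Answer: A* = [[0, 1, 18, ∞], [20, 0, 17, ∞], [3, 4, 0, ∞], [14, 15, 32, 0]]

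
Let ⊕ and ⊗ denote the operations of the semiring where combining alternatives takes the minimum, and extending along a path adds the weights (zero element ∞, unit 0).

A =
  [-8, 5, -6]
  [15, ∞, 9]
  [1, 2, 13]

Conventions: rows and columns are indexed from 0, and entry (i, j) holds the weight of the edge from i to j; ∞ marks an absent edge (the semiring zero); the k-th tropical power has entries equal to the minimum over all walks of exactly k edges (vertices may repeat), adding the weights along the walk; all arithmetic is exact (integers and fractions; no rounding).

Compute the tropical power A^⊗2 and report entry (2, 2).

A^⊗2:
  [-16, -4, -14]
  [7, 11, 9]
  [-7, 6, -5]
Key observation: the optimum is the walk 2->0->2, with weight 1 + (-6) = -5.
Optimal value attained by: walk 2->0->2.
Answer: (A^⊗2)[2][2] = -5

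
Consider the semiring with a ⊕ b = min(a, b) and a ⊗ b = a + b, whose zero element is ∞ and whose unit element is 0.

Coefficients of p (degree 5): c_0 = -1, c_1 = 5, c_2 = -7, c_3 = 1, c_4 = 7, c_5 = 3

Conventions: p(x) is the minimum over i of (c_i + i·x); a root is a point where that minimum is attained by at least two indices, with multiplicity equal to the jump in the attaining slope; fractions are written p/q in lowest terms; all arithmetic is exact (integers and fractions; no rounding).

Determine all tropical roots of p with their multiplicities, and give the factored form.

hull edge (i=0, c=-1) to (i=2, c=-7): slope -3, span 2
hull edge (i=2, c=-7) to (i=5, c=3): slope 10/3, span 3
Factored form: p(x) = 3 ⊗ (x ⊕ (-10/3)) ⊗ (x ⊕ (-10/3)) ⊗ (x ⊕ (-10/3)) ⊗ (x ⊕ 3) ⊗ (x ⊕ 3)
Answer: roots = -10/3 (mult 3), 3 (mult 2)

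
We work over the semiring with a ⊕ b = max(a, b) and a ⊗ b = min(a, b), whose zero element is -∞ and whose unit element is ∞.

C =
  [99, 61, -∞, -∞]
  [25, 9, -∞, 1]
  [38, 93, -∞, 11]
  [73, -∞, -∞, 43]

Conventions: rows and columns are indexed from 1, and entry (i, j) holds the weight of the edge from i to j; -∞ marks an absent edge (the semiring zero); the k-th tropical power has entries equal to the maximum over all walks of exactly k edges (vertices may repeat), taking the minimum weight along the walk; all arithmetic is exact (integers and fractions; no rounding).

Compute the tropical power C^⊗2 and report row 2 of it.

C^⊗2:
  [99, 61, -∞, 1]
  [25, 25, -∞, 1]
  [38, 38, -∞, 11]
  [73, 61, -∞, 43]
Answer: row 2 of C^⊗2 = [25, 25, -∞, 1]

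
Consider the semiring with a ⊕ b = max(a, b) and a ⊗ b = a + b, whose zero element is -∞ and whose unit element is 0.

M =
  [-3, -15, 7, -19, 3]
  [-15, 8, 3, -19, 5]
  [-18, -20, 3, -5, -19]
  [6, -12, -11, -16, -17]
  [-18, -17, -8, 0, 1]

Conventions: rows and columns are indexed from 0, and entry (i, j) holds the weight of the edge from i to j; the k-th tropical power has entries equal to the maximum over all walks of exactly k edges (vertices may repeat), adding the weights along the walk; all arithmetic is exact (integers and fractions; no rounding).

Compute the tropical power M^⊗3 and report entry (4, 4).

M^⊗2:
  [-6, -7, 10, 3, 4]
  [-7, 16, 11, 5, 13]
  [1, -12, 6, -2, -15]
  [3, -4, 13, -13, 9]
  [6, -9, -5, 1, 2]
M^⊗3:
  [9, 1, 13, 5, 5]
  [11, 24, 19, 13, 21]
  [4, -4, 9, 1, 4]
  [0, 4, 16, 9, 10]
  [7, -1, 13, 2, 9]
Key observation: the optimum is the walk 4->3->0->4, with weight 0 + 6 + 3 = 9.
Optimal value attained by: walk 4->3->0->4.
Answer: (M^⊗3)[4][4] = 9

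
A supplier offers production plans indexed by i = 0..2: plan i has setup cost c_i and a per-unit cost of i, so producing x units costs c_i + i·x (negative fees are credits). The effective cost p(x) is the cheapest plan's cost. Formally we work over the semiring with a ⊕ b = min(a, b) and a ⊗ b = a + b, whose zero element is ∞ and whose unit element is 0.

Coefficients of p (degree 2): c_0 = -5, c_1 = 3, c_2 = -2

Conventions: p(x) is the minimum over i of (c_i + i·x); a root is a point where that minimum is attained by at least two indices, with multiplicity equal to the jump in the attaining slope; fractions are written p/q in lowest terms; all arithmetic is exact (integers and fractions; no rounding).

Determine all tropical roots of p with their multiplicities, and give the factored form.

hull edge (i=0, c=-5) to (i=2, c=-2): slope 3/2, span 2
Factored form: p(x) = -2 ⊗ (x ⊕ (-3/2)) ⊗ (x ⊕ (-3/2))
Answer: roots = -3/2 (mult 2)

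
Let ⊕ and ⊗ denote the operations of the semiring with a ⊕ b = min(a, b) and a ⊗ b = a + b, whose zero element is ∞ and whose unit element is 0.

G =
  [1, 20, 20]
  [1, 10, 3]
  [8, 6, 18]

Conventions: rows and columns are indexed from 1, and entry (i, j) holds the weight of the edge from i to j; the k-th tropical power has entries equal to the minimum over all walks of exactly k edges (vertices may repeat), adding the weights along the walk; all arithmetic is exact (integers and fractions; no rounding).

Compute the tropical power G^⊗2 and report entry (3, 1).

G^⊗2:
  [2, 21, 21]
  [2, 9, 13]
  [7, 16, 9]
Key observation: the optimum is the walk 3->2->1, with weight 6 + 1 = 7.
Optimal value attained by: walk 3->2->1.
Answer: (G^⊗2)[3][1] = 7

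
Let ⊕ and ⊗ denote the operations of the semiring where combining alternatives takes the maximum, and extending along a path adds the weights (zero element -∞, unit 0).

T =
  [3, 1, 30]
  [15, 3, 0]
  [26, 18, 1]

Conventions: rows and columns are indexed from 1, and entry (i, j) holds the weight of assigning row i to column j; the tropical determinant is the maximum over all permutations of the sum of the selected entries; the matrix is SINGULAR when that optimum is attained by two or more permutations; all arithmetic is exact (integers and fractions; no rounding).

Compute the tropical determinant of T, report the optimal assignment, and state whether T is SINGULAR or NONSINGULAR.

σ = (1, 2, 3): 3 + 3 + 1 = 7
σ = (1, 3, 2): 3 + 0 + 18 = 21
σ = (2, 1, 3): 1 + 15 + 1 = 17
σ = (2, 3, 1): 1 + 0 + 26 = 27
σ = (3, 1, 2): 30 + 15 + 18 = 63
σ = (3, 2, 1): 30 + 3 + 26 = 59
Optimal value attained by: σ = (3, 1, 2).
Answer: det⊕(T) = 63; verdict: NONSINGULAR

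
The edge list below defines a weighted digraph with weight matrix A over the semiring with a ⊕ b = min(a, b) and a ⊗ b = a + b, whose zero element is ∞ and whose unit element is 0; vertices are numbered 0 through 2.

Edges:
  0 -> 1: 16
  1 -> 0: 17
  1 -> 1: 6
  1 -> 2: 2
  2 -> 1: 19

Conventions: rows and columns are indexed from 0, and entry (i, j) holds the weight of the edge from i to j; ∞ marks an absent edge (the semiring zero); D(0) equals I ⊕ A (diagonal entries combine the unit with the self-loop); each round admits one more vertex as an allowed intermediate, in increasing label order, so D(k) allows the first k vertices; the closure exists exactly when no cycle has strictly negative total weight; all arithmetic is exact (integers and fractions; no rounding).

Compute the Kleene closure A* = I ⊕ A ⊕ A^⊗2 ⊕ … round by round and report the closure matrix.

D(0):
  [0, 16, ∞]
  [17, 0, 2]
  [∞, 19, 0]
D(1):
  [0, 16, ∞]
  [17, 0, 2]
  [∞, 19, 0]
D(2):
  [0, 16, 18]
  [17, 0, 2]
  [36, 19, 0]
D(3):
  [0, 16, 18]
  [17, 0, 2]
  [36, 19, 0]
Answer: A* = [[0, 16, 18], [17, 0, 2], [36, 19, 0]]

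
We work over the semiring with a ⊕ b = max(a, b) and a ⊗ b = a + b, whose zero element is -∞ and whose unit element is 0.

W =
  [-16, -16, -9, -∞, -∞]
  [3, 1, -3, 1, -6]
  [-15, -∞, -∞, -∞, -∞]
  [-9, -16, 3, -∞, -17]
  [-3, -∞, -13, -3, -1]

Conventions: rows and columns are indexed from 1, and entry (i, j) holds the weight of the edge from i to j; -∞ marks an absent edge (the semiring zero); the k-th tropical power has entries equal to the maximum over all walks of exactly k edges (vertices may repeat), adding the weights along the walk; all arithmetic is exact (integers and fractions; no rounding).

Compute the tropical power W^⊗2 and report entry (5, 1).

W^⊗2:
  [-13, -15, -19, -15, -22]
  [4, 2, 4, 2, -5]
  [-31, -31, -24, -∞, -∞]
  [-12, -15, -18, -15, -18]
  [-4, -19, 0, -4, -2]
Key observation: the optimum is the walk 5->5->1, with weight (-1) + (-3) = -4.
Optimal value attained by: walk 5->5->1.
Answer: (W^⊗2)[5][1] = -4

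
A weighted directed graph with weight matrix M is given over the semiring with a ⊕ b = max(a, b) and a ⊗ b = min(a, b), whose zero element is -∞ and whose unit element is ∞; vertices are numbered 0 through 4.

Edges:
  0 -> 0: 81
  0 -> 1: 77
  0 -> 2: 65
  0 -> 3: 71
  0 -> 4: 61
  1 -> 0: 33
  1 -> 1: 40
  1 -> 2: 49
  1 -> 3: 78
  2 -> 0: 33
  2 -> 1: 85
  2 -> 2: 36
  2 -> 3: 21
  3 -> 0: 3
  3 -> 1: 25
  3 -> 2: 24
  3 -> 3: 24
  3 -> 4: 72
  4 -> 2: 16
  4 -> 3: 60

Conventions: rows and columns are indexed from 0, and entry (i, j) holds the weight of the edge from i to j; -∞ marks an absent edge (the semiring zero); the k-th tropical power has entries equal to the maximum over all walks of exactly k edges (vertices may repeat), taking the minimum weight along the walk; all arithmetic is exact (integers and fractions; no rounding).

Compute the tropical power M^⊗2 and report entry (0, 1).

M^⊗2:
  [81, 77, 65, 77, 71]
  [33, 49, 40, 40, 72]
  [33, 40, 49, 78, 33]
  [25, 25, 25, 60, 24]
  [16, 25, 24, 24, 60]
Key observation: the optimum is the walk 0->0->1, with weight 81 min 77 = 77.
Optimal value attained by: walk 0->0->1.
Answer: (M^⊗2)[0][1] = 77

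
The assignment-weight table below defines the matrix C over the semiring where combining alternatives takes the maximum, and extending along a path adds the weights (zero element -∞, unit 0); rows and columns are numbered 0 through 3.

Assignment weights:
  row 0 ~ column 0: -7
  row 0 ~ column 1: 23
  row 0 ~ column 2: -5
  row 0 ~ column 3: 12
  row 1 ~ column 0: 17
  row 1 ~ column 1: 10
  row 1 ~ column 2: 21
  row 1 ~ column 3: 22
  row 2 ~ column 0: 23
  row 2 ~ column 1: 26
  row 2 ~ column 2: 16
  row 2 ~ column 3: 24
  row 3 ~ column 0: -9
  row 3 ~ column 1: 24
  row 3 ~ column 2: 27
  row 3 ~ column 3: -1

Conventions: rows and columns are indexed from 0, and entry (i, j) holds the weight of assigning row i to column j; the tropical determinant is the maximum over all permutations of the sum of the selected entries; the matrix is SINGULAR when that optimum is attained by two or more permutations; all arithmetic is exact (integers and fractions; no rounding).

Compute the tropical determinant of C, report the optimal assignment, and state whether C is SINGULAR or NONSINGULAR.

σ = (0, 1, 2, 3): (-7) + 10 + 16 + (-1) = 18
σ = (0, 1, 3, 2): (-7) + 10 + 24 + 27 = 54
σ = (0, 2, 1, 3): (-7) + 21 + 26 + (-1) = 39
σ = (0, 2, 3, 1): (-7) + 21 + 24 + 24 = 62
σ = (0, 3, 1, 2): (-7) + 22 + 26 + 27 = 68
σ = (0, 3, 2, 1): (-7) + 22 + 16 + 24 = 55
σ = (1, 0, 2, 3): 23 + 17 + 16 + (-1) = 55
σ = (1, 0, 3, 2): 23 + 17 + 24 + 27 = 91
σ = (1, 2, 0, 3): 23 + 21 + 23 + (-1) = 66
σ = (1, 2, 3, 0): 23 + 21 + 24 + (-9) = 59
σ = (1, 3, 0, 2): 23 + 22 + 23 + 27 = 95
σ = (1, 3, 2, 0): 23 + 22 + 16 + (-9) = 52
σ = (2, 0, 1, 3): (-5) + 17 + 26 + (-1) = 37
σ = (2, 0, 3, 1): (-5) + 17 + 24 + 24 = 60
σ = (2, 1, 0, 3): (-5) + 10 + 23 + (-1) = 27
σ = (2, 1, 3, 0): (-5) + 10 + 24 + (-9) = 20
σ = (2, 3, 0, 1): (-5) + 22 + 23 + 24 = 64
σ = (2, 3, 1, 0): (-5) + 22 + 26 + (-9) = 34
σ = (3, 0, 1, 2): 12 + 17 + 26 + 27 = 82
σ = (3, 0, 2, 1): 12 + 17 + 16 + 24 = 69
σ = (3, 1, 0, 2): 12 + 10 + 23 + 27 = 72
σ = (3, 1, 2, 0): 12 + 10 + 16 + (-9) = 29
σ = (3, 2, 0, 1): 12 + 21 + 23 + 24 = 80
σ = (3, 2, 1, 0): 12 + 21 + 26 + (-9) = 50
Optimal value attained by: σ = (1, 3, 0, 2).
Answer: det⊕(C) = 95; verdict: NONSINGULAR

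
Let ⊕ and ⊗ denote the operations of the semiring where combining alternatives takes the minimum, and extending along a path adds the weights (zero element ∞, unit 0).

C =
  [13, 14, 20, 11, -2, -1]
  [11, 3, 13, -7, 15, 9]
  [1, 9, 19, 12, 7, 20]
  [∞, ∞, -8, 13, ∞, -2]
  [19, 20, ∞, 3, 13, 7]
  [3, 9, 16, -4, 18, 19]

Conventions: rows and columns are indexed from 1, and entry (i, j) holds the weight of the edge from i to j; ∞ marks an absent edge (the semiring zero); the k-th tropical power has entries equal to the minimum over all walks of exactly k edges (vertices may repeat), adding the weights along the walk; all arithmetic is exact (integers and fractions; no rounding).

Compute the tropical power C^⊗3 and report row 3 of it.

C^⊗2:
  [2, 8, 3, -5, 11, 5]
  [12, 6, -15, -4, 9, -9]
  [14, 12, 4, 2, -1, 0]
  [-7, 1, 5, -6, -1, 11]
  [10, 16, -5, 3, 17, 1]
  [16, 12, -12, 2, 1, -6]
C^⊗3:
  [4, 11, -13, 1, 0, -7]
  [-14, -6, -12, -13, -8, -6]
  [3, 9, -6, -4, 11, 0]
  [6, 4, -14, -6, -9, -8]
  [-4, 4, -5, -3, 2, 1]
  [-11, -3, -6, -10, -5, 0]
Answer: row 3 of C^⊗3 = [3, 9, -6, -4, 11, 0]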